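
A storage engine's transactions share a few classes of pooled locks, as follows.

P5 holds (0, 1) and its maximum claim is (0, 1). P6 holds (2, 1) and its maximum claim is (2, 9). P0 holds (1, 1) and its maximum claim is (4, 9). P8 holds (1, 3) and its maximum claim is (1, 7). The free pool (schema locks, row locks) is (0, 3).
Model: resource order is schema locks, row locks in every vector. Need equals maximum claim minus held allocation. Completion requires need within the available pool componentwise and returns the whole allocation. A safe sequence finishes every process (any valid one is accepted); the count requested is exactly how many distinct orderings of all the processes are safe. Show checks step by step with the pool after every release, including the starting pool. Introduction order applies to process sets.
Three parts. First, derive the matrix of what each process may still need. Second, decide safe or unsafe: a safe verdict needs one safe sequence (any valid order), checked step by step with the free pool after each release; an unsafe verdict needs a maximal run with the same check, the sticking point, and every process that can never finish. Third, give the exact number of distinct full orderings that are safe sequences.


(1) Outstanding need per process (order schema locks, row locks):
  P5: (0, 0)
  P6: (0, 8)
  P0: (3, 8)
  P8: (0, 4)
(2) UNSAFE — no complete ordering exists.
Key observation: the pool after P5, P8 is (1, 7); every surviving request exceeds it in row locks, so progress ends there.
Going as far as possible: P5, P8; after that, nothing fits. Step-by-step check:
  pool = (0, 3)
  P5 needs (0, 0) <= (0, 3) -> finishes; pool += (0, 1) = (0, 4)
  P8 needs (0, 4) <= (0, 4) -> finishes; pool += (1, 3) = (1, 7)
  P6 cannot run: need (0, 8) vs free (1, 7) (insufficient row locks)
  P0 cannot run: need (3, 8) vs free (1, 7) (insufficient schema locks and row locks)
Processes that can never finish: P6 and P0.
(3) Exactly 0 of the possible complete orderings are safe sequences.


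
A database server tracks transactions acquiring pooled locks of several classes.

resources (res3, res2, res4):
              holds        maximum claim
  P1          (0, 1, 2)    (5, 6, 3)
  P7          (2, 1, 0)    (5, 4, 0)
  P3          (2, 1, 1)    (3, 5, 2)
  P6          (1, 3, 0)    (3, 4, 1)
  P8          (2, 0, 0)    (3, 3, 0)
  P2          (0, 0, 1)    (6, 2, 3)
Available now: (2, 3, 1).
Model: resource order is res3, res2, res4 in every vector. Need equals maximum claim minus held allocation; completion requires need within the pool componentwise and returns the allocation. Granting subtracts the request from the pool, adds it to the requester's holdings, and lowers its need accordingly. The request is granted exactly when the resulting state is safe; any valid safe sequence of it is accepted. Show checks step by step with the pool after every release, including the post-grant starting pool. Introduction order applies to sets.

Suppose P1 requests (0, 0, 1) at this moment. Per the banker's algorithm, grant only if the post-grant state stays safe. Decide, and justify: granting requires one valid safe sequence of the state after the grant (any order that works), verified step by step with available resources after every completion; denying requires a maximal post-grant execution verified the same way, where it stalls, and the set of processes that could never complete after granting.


DENY — the pretend-granted state is unsafe.
Key observation: after P8, P7 the pool peaks at (6, 4, 0), and each blocked process is short somewhere: P1 on res2; P3 on res4; P6 on res4; P2 on res4.
Pretend the grant happened; the run P8, P7 goes as far as possible. Check, step by step:
  pool = (2, 3, 0)
  P8 needs (1, 3, 0) <= (2, 3, 0) -> finishes; pool += (2, 0, 0) = (4, 3, 0)
  P7 needs (3, 3, 0) <= (4, 3, 0) -> finishes; pool += (2, 1, 0) = (6, 4, 0)
  P1 still needs (5, 5, 0) but only (6, 4, 0) is free — short on res2
  P3 still needs (1, 4, 1) but only (6, 4, 0) is free — short on res4
  P6 still needs (2, 1, 1) but only (6, 4, 0) is free — short on res4
  P2 still needs (6, 2, 2) but only (6, 4, 0) is free — short on res4
Processes that could never finish after the grant: P1, P3, P6 and P2.


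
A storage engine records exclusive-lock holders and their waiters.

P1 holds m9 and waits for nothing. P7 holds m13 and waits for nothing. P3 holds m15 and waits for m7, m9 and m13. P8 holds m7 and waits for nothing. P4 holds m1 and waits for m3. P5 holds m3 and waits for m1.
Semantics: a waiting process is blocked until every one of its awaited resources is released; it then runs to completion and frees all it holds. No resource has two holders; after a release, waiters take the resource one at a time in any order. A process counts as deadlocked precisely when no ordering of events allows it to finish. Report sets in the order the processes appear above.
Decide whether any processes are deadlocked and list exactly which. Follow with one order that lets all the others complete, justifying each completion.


Deadlocked: P4 and P5.
Key observation: nobody on the ring P4 -> P5 -> P4 can start until another member finishes, which never happens; no other process is dragged down with it.
The rest can finish in the order P8, P1, P7, P3.
Step-by-step check:
  P8 waits on nothing -> runs at once and releases m7
  P1 waits on nothing -> runs at once and releases m9
  P7 waits on nothing -> runs at once and releases m13
  P3: everything it awaited (m7, m9 and m13) is free; runs, freeing m15


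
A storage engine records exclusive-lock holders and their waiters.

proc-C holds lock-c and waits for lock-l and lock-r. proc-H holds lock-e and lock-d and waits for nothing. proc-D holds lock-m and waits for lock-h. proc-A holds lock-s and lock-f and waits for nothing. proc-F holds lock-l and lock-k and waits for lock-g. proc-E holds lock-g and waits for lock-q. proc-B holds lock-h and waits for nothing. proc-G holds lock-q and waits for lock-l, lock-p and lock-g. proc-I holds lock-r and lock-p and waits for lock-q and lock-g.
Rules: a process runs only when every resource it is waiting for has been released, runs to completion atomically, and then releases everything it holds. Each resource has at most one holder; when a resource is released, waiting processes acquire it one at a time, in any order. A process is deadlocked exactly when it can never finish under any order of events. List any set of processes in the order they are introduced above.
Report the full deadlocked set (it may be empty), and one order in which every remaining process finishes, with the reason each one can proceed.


Deadlocked set: proc-C, proc-F, proc-E, proc-G and proc-I.
Key observation: the wait chain closes on itself along proc-F -> proc-E -> proc-G -> proc-F; proc-I is caught in further circular waits and proc-C waits into the deadlock from upstream.
The rest can finish in the order proc-B, proc-D, proc-A, proc-H.
Step-by-step check:
  proc-B waits on nothing -> runs at once and releases lock-h
  run proc-D (all its waits — lock-h — are resolved); releases lock-m
  proc-A waits on nothing -> runs at once and releases lock-s and lock-f
  proc-H waits on nothing -> runs at once and releases lock-e and lock-d


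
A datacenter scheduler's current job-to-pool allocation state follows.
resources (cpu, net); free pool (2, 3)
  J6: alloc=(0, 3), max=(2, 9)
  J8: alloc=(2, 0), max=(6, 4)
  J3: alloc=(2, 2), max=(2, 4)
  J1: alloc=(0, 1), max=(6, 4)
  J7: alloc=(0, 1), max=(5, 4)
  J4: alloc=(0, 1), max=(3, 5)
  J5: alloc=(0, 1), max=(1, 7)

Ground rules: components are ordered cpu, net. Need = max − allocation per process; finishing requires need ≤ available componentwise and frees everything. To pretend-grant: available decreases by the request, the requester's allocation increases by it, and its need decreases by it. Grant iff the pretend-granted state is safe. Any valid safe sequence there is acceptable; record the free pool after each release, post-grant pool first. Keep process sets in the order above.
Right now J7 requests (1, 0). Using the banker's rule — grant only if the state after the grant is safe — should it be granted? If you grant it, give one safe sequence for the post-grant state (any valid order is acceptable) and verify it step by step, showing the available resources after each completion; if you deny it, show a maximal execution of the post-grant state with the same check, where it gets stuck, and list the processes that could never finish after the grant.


DENY: after the grant no complete ordering would exist.
Key observation: even finishing J3, J4, J5, J6 leaves just (3, 10) free — too little cpu for any of the remaining processes.
On the post-grant state, J3, J4, J5, J6 is a maximal run — nothing extends it. Walking it through:
  pool = (1, 3)
  J3: need (0, 2) fits (1, 3); releases (2, 2), pool now (3, 5)
  J4: need (3, 4) fits (3, 5); releases (0, 1), pool now (3, 6)
  J5: need (1, 6) fits (3, 6); releases (0, 1), pool now (3, 7)
  J6: need (2, 6) fits (3, 7); releases (0, 3), pool now (3, 10)
  blocked: J8 wants (4, 4), pool (3, 10) — not enough cpu
  blocked: J1 wants (6, 3), pool (3, 10) — not enough cpu
  blocked: J7 wants (4, 3), pool (3, 10) — not enough cpu
Processes that could never finish after the grant: J8, J1 and J7.


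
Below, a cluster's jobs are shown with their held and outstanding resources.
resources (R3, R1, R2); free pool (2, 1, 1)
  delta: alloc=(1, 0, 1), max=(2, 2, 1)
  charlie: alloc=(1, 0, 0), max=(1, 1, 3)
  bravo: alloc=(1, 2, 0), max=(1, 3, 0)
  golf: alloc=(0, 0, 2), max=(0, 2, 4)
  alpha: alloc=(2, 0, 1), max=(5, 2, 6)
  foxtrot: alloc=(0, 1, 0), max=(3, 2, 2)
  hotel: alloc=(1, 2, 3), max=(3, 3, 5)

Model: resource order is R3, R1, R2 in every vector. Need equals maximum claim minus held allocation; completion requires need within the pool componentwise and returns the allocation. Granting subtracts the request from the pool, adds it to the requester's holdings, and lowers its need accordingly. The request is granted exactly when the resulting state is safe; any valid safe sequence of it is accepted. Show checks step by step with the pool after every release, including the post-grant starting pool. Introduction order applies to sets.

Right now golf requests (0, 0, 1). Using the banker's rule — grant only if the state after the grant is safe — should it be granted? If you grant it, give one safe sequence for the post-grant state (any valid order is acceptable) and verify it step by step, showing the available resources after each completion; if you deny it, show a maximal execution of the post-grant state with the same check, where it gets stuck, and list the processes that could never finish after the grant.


GRANT: granting preserves safety; a valid post-grant sequence is bravo, delta, golf, foxtrot, hotel, alpha, charlie.
Key observation: post-grant, (2, 1, 0) remains, and an order beginning with bravo completes everyone.
Verifying the post-grant state step by step:
  pool = (2, 1, 0)
  run bravo (needs (0, 1, 0), free (2, 1, 0)); after release of (1, 2, 0) the pool is (3, 3, 0)
  run delta (needs (1, 2, 0), free (3, 3, 0)); after release of (1, 0, 1) the pool is (4, 3, 1)
  run golf (needs (0, 2, 1), free (4, 3, 1)); after release of (0, 0, 3) the pool is (4, 3, 4)
  run foxtrot (needs (3, 1, 2), free (4, 3, 4)); after release of (0, 1, 0) the pool is (4, 4, 4)
  run hotel (needs (2, 1, 2), free (4, 4, 4)); after release of (1, 2, 3) the pool is (5, 6, 7)
  run alpha (needs (3, 2, 5), free (5, 6, 7)); after release of (2, 0, 1) the pool is (7, 6, 8)
  run charlie (needs (0, 1, 3), free (7, 6, 8)); after release of (1, 0, 0) the pool is (8, 6, 8)


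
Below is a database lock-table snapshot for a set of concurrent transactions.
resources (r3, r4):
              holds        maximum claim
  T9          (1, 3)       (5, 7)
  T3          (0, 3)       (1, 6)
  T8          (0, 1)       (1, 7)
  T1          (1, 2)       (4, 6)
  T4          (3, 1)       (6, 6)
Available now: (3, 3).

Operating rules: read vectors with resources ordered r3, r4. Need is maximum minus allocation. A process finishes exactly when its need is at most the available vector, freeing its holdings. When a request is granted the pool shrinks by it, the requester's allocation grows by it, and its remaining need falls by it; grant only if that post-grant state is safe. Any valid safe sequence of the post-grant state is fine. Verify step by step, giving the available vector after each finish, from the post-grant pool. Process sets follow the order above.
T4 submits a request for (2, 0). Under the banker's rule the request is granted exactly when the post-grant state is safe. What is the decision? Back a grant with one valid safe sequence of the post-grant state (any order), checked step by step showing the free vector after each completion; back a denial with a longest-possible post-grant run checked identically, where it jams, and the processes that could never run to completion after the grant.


GRANT — the state after the grant stays safe, e.g. via T3, T4, T1, T9, T8.
Key observation: after the grant the pool drops to (1, 3), which still lets T3 finish first and unwind the rest.
Check on the post-grant state, step by step:
  pool = (1, 3)
  run T3 (needs (1, 3), free (1, 3)); after release of (0, 3) the pool is (1, 6)
  run T4 (needs (1, 5), free (1, 6)); after release of (5, 1) the pool is (6, 7)
  run T1 (needs (3, 4), free (6, 7)); after release of (1, 2) the pool is (7, 9)
  run T9 (needs (4, 4), free (7, 9)); after release of (1, 3) the pool is (8, 12)
  run T8 (needs (1, 6), free (8, 12)); after release of (0, 1) the pool is (8, 13)


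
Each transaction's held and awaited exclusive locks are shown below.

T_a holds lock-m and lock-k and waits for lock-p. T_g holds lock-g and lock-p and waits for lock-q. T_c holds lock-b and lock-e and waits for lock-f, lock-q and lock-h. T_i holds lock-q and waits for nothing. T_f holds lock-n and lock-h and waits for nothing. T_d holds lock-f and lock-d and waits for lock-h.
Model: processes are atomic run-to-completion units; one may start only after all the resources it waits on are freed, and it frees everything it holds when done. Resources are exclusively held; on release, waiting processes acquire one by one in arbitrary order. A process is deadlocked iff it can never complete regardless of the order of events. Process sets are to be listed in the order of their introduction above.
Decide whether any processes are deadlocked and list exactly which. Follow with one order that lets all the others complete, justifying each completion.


Nothing here is deadlocked.
Key observation: the wait relation is loop-free; peeling off processes with no waits unwinds the whole state.
The rest can finish in the order T_i, T_g, T_f, T_d, T_c, T_a.
Walking it through:
  T_i: no waits; runs immediately, freeing lock-q
  T_g waits on lock-q — all released -> runs and releases lock-g and lock-p
  T_f: no waits; runs immediately, freeing lock-n and lock-h
  T_d waits on lock-h — all released -> runs and releases lock-f and lock-d
  T_c waits on lock-f, lock-q and lock-h — all released -> runs and releases lock-b and lock-e
  T_a waits on lock-p — all released -> runs and releases lock-m and lock-k


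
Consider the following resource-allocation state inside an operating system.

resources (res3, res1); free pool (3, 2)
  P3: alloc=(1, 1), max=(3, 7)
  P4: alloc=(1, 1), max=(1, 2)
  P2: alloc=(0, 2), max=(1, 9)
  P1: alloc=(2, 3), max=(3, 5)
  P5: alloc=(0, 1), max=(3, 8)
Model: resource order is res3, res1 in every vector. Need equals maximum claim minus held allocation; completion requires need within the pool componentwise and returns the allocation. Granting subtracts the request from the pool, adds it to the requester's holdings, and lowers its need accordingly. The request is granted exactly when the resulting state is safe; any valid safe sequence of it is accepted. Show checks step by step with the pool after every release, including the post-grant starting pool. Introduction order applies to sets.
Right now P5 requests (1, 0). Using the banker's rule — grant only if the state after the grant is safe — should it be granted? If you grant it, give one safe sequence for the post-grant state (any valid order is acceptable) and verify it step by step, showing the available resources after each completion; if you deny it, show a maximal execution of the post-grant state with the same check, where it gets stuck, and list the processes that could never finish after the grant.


GRANT — the state after the grant stays safe, e.g. via P4, P1, P3, P2, P5.
Key observation: even at the reduced pool (2, 2), P4 fits immediately, so safety survives the grant.
Check on the post-grant state, step by step:
  pool = (2, 2)
  P4: need (0, 1) fits (2, 2); releases (1, 1), pool now (3, 3)
  P1: need (1, 2) fits (3, 3); releases (2, 3), pool now (5, 6)
  P3: need (2, 6) fits (5, 6); releases (1, 1), pool now (6, 7)
  P2: need (1, 7) fits (6, 7); releases (0, 2), pool now (6, 9)
  P5: need (2, 7) fits (6, 9); releases (1, 1), pool now (7, 10)


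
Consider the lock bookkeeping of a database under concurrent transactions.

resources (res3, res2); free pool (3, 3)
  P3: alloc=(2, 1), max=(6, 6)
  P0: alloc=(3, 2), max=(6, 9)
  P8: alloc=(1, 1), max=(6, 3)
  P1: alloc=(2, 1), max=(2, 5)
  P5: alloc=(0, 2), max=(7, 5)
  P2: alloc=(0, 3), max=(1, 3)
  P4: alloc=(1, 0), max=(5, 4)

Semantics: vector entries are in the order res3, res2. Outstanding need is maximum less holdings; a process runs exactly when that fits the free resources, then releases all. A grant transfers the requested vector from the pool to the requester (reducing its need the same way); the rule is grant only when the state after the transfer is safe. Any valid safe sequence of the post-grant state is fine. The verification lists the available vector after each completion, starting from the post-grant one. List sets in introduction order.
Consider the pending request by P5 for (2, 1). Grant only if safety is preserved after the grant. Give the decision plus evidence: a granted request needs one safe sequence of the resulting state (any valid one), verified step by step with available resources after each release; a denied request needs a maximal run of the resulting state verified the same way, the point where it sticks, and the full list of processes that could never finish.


DENY — the pretend-granted state is unsafe.
Key observation: after P2, P1 the pool peaks at (3, 6), and each blocked process is short somewhere: P3 on res3; P0 on res2; P8 on res3; P5 on res3; P4 on res3.
On the post-grant state, P2, P1 is a maximal run — nothing extends it. Check, step by step:
  pool = (1, 2)
  P2: need (1, 0) fits (1, 2); releases (0, 3), pool now (1, 5)
  P1: need (0, 4) fits (1, 5); releases (2, 1), pool now (3, 6)
  P3 still needs (4, 5) but only (3, 6) is free — short on res3
  P0 still needs (3, 7) but only (3, 6) is free — short on res2
  P8 still needs (5, 2) but only (3, 6) is free — short on res3
  P5 still needs (5, 2) but only (3, 6) is free — short on res3
  P4 still needs (4, 4) but only (3, 6) is free — short on res3
Had the request been granted, P3, P0, P8, P5 and P4 could never finish.


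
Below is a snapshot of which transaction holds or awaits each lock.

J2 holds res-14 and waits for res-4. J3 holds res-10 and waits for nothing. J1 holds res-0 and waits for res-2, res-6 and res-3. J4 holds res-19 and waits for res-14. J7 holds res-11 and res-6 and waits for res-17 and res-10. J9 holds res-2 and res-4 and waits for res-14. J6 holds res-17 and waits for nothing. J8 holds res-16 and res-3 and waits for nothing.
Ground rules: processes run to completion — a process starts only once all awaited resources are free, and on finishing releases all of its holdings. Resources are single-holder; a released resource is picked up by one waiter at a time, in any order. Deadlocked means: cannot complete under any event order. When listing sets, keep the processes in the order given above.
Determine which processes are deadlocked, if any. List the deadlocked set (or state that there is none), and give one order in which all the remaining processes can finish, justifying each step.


Deadlocked: J2, J1, J4 and J9.
Key observation: the waits loop around J2 -> J9 -> J2 with no way out; J1 and J4 wait into the deadlock from upstream.
One completion order for the rest: J3, J8, J6, J7.
Check, step by step:
  run J3 (it waits on nothing); releases res-10
  run J8 (it waits on nothing); releases res-16 and res-3
  run J6 (it waits on nothing); releases res-17
  J7 waits on res-17 and res-10 — all released -> runs and releases res-11 and res-6


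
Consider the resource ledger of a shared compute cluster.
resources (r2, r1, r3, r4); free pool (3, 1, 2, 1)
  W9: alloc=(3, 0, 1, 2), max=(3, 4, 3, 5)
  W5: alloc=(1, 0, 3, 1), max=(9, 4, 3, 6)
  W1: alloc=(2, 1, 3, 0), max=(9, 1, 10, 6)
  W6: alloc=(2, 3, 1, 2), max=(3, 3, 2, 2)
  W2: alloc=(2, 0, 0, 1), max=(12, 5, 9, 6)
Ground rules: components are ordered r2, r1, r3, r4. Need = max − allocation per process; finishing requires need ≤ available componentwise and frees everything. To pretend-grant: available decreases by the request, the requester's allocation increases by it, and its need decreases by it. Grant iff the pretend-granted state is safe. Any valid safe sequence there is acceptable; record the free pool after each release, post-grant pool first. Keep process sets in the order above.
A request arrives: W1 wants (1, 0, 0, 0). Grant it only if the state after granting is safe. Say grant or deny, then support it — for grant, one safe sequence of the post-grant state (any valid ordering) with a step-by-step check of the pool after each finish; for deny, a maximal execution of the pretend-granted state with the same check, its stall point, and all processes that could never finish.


DENY. Granting would leave the state unsafe.
Key observation: after W6, W9 the pool peaks at (7, 4, 4, 5), and each blocked process is short somewhere: W5 on r2; W1 on r3, r4; W2 on r2, r1, r3.
On the post-grant state, W6, W9 is a maximal run — nothing extends it. Check, step by step:
  pool = (2, 1, 2, 1)
  W6: need (1, 0, 1, 0) fits (2, 1, 2, 1); releases (2, 3, 1, 2), pool now (4, 4, 3, 3)
  W9: need (0, 4, 2, 3) fits (4, 4, 3, 3); releases (3, 0, 1, 2), pool now (7, 4, 4, 5)
  W5 still needs (8, 4, 0, 5) but only (7, 4, 4, 5) is free — short on r2
  W1 still needs (6, 0, 7, 6) but only (7, 4, 4, 5) is free — short on r3 and r4
  W2 still needs (10, 5, 9, 5) but only (7, 4, 4, 5) is free — short on r2, r1 and r3
Had the request been granted, W5, W1 and W2 could never finish.


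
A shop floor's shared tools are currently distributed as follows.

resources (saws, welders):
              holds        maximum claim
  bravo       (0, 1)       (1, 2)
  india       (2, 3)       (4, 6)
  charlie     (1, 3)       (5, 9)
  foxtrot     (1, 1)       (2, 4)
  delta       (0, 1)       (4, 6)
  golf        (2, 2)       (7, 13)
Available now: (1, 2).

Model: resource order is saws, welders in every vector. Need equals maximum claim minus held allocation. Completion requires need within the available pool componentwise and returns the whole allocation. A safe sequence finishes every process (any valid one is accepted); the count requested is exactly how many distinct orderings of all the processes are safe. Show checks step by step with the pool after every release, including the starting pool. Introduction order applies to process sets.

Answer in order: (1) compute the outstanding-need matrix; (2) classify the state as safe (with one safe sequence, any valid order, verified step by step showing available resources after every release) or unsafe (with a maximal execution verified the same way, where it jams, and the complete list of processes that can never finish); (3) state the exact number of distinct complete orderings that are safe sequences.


(1) Need matrix, components ordered saws, welders:
  bravo: (1, 1)
  india: (2, 3)
  charlie: (4, 6)
  foxtrot: (1, 3)
  delta: (4, 5)
  golf: (5, 11)
(2) SAFE — a valid safe sequence is bravo, foxtrot, india, delta, charlie, golf.
Key observation: the first exact fit in this order is bravo — it needs (1, 1) with (1, 2) free, meeting a requested resource to the last unit.
Step-by-step check:
  pool = (1, 2)
  bravo: need (1, 1) fits (1, 2); releases (0, 1), pool now (1, 3)
  foxtrot: need (1, 3) fits (1, 3); releases (1, 1), pool now (2, 4)
  india: need (2, 3) fits (2, 4); releases (2, 3), pool now (4, 7)
  delta: need (4, 5) fits (4, 7); releases (0, 1), pool now (4, 8)
  charlie: need (4, 6) fits (4, 8); releases (1, 3), pool now (5, 11)
  golf: need (5, 11) fits (5, 11); releases (2, 2), pool now (7, 13)
(3) The exact count: 2 of the possible complete orderings are safe sequences.


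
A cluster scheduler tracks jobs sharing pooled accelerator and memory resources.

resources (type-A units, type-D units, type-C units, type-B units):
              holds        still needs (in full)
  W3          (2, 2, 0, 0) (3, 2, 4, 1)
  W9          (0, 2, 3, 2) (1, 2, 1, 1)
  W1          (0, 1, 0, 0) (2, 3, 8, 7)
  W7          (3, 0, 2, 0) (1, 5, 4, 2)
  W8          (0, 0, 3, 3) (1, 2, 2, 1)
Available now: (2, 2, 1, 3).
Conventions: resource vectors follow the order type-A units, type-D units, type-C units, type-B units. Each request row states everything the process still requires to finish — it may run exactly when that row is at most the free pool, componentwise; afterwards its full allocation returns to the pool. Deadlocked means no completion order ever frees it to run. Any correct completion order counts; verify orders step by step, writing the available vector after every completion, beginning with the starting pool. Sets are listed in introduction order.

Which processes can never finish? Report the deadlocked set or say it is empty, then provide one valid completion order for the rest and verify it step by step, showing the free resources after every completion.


Deadlocked set: W3, W1 and W7.
Key observation: after W9, W8 the pool peaks at (2, 4, 7, 8), and each blocked process is short somewhere: W3 on type-A units; W1 on type-C units; W7 on type-D units.
The rest can finish in the order W9, W8. Step-by-step check:
  pool = (2, 2, 1, 3)
  W9: need (1, 2, 1, 1) fits (2, 2, 1, 3); releases (0, 2, 3, 2), pool now (2, 4, 4, 5)
  W8: need (1, 2, 2, 1) fits (2, 4, 4, 5); releases (0, 0, 3, 3), pool now (2, 4, 7, 8)
The blocked processes can never fit:
  blocked: W3 wants (3, 2, 4, 1), pool (2, 4, 7, 8) — not enough type-A units
  blocked: W1 wants (2, 3, 8, 7), pool (2, 4, 7, 8) — not enough type-C units
  blocked: W7 wants (1, 5, 4, 2), pool (2, 4, 7, 8) — not enough type-D units


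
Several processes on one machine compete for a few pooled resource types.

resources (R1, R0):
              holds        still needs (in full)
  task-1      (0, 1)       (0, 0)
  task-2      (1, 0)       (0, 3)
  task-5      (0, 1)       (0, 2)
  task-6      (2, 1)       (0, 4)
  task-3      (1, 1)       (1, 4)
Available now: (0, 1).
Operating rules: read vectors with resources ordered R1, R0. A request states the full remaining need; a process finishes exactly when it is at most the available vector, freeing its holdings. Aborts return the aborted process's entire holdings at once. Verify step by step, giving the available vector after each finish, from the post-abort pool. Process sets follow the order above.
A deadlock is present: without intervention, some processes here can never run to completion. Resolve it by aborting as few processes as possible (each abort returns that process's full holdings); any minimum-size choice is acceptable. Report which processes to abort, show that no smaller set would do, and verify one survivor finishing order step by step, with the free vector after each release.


Minimum abort set: task-6.
Key observation: the returned (2, 1) from task-6 is what brings task-3 — unrunnable before, under any order — into play at step 3.
No smaller set exists: with zero aborts the deadlock remains.
One survivor order: task-5, task-1, task-3, task-2. Verifying each step (post-abort pool first):
  pool = (2, 2)
  task-5 needs (0, 2) <= (2, 2) -> finishes; pool += (0, 1) = (2, 3)
  task-1 needs (0, 0) <= (2, 3) -> finishes; pool += (0, 1) = (2, 4)
  task-3 needs (1, 4) <= (2, 4) -> finishes; pool += (1, 1) = (3, 5)
  task-2 needs (0, 3) <= (3, 5) -> finishes; pool += (1, 0) = (4, 5)


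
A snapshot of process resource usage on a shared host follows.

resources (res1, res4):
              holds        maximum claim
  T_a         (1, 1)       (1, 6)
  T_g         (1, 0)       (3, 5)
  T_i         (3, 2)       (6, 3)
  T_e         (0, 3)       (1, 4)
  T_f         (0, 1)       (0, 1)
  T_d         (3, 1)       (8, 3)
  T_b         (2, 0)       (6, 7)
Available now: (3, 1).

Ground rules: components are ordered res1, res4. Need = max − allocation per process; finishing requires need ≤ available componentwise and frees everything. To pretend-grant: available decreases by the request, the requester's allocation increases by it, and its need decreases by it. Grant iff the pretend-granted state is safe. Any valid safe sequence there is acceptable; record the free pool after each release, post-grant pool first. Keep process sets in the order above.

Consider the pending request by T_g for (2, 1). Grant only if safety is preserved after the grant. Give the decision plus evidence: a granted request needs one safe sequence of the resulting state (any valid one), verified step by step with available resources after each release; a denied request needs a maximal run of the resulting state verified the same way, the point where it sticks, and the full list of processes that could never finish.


GRANT. The post-grant state is safe; one safe sequence: T_f, T_e, T_g, T_a, T_i, T_d, T_b.
Key observation: the grant leaves (1, 0) free — enough for T_f, whose release restarts the cascade.
Step-by-step check of the post-grant state:
  pool = (1, 0)
  run T_f (needs (0, 0), free (1, 0)); after release of (0, 1) the pool is (1, 1)
  run T_e (needs (1, 1), free (1, 1)); after release of (0, 3) the pool is (1, 4)
  run T_g (needs (0, 4), free (1, 4)); after release of (3, 1) the pool is (4, 5)
  run T_a (needs (0, 5), free (4, 5)); after release of (1, 1) the pool is (5, 6)
  run T_i (needs (3, 1), free (5, 6)); after release of (3, 2) the pool is (8, 8)
  run T_d (needs (5, 2), free (8, 8)); after release of (3, 1) the pool is (11, 9)
  run T_b (needs (4, 7), free (11, 9)); after release of (2, 0) the pool is (13, 9)


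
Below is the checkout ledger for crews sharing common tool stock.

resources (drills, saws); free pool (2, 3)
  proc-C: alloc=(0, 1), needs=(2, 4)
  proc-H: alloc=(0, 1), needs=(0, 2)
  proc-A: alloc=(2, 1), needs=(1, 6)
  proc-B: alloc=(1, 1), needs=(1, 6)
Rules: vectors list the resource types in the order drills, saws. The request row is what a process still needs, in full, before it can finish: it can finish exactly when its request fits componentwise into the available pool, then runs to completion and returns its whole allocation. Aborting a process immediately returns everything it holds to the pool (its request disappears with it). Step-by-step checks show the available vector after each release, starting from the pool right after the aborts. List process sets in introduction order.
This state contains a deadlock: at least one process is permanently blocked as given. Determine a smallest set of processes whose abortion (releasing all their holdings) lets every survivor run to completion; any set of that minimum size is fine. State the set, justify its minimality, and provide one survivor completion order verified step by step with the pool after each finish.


The answer: abort proc-B.
Key observation: no ordering could ever have run proc-A before the abort of proc-B; with (1, 1) back in the pool it fits at step 3.
No smaller set exists: with zero aborts the deadlock remains.
One survivor order: proc-C, proc-H, proc-A. Walking it through (post-abort pool first):
  pool = (3, 4)
  proc-C: need (2, 4) fits (3, 4); releases (0, 1), pool now (3, 5)
  proc-H: need (0, 2) fits (3, 5); releases (0, 1), pool now (3, 6)
  proc-A: need (1, 6) fits (3, 6); releases (2, 1), pool now (5, 7)


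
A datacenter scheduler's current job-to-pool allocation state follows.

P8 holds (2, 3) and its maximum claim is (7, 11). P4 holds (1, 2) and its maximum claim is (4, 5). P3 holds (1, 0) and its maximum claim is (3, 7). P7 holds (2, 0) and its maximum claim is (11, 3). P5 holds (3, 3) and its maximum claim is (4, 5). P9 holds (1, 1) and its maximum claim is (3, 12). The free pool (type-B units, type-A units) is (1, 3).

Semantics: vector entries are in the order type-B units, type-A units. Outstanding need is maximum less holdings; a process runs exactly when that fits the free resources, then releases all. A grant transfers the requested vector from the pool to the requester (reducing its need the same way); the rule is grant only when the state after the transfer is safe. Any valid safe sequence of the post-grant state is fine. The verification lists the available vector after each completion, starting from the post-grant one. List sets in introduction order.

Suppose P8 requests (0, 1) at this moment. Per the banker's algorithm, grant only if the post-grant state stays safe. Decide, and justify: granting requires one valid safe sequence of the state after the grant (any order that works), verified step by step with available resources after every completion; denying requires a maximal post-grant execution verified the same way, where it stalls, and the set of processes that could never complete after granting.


GRANT: granting preserves safety; a valid post-grant sequence is P5, P4, P8, P3, P9, P7.
Key observation: the grant leaves (1, 2) free — enough for P5, whose release restarts the cascade.
Step-by-step check of the post-grant state:
  pool = (1, 2)
  P5 needs (1, 2) <= (1, 2) -> finishes; pool += (3, 3) = (4, 5)
  P4 needs (3, 3) <= (4, 5) -> finishes; pool += (1, 2) = (5, 7)
  P8 needs (5, 7) <= (5, 7) -> finishes; pool += (2, 4) = (7, 11)
  P3 needs (2, 7) <= (7, 11) -> finishes; pool += (1, 0) = (8, 11)
  P9 needs (2, 11) <= (8, 11) -> finishes; pool += (1, 1) = (9, 12)
  P7 needs (9, 3) <= (9, 12) -> finishes; pool += (2, 0) = (11, 12)


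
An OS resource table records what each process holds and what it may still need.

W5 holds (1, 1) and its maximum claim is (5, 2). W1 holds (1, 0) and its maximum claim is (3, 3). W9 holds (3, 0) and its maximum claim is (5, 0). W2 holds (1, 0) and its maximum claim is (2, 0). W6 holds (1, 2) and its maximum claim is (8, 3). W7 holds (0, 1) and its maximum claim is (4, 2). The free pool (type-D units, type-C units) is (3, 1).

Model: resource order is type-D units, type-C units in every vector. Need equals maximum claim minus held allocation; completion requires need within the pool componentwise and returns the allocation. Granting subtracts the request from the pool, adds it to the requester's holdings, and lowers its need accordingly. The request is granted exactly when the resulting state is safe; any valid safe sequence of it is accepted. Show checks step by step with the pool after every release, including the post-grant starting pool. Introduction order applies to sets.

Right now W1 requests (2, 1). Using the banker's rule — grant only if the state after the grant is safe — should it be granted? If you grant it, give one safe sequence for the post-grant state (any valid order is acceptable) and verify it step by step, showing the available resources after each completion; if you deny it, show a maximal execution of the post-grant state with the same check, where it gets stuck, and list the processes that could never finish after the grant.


DENY. Granting would leave the state unsafe.
Key observation: even finishing W2, W9 leaves just (5, 0) free — too little type-C units for any of the remaining processes.
On the post-grant state, W2, W9 is a maximal run — nothing extends it. Verifying each step:
  pool = (1, 0)
  W2 needs (1, 0) <= (1, 0) -> finishes; pool += (1, 0) = (2, 0)
  W9 needs (2, 0) <= (2, 0) -> finishes; pool += (3, 0) = (5, 0)
  blocked: W5 wants (4, 1), pool (5, 0) — not enough type-C units
  blocked: W1 wants (0, 2), pool (5, 0) — not enough type-C units
  blocked: W6 wants (7, 1), pool (5, 0) — not enough type-D units and type-C units
  blocked: W7 wants (4, 1), pool (5, 0) — not enough type-C units
Processes that could never finish after the grant: W5, W1, W6 and W7.


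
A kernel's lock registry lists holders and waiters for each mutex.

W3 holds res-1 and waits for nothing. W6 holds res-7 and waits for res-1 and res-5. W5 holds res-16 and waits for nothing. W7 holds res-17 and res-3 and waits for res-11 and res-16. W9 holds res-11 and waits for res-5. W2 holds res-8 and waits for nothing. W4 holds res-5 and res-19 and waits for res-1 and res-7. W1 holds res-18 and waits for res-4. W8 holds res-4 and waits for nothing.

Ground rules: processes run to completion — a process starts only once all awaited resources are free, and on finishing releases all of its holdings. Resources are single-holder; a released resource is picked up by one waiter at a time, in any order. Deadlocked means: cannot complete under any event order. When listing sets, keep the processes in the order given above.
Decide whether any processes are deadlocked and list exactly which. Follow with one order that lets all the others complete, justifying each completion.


Deadlocked set: W6, W7, W9 and W4.
Key observation: nobody on the ring W6 -> W4 -> W6 can start until another member finishes, which never happens; W7 and W9 wait into the deadlock from upstream.
A valid finishing order for the others: W3, W8, W1, W2, W5.
Check, step by step:
  W3 waits on nothing -> runs at once and releases res-1
  W8 waits on nothing -> runs at once and releases res-4
  W1 waits on res-4 — all released -> runs and releases res-18
  W2 waits on nothing -> runs at once and releases res-8
  W5 waits on nothing -> runs at once and releases res-16


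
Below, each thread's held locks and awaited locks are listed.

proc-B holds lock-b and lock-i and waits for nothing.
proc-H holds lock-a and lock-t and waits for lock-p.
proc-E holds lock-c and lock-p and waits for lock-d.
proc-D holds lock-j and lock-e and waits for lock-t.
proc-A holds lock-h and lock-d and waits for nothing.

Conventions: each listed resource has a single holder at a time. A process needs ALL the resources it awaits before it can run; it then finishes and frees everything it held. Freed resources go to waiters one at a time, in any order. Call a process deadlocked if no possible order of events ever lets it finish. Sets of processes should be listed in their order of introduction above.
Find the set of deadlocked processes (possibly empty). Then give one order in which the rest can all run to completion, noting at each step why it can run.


No process is deadlocked.
Key observation: the waits form no ring: some process can always run, and its releases unblock the others one by one.
One completion order for the rest: proc-A, proc-E, proc-H, proc-D, proc-B.
Walking it through:
  run proc-A (it waits on nothing); releases lock-h and lock-d
  proc-E waits on lock-d — all released -> runs and releases lock-c and lock-p
  proc-H waits on lock-p — all released -> runs and releases lock-a and lock-t
  proc-D waits on lock-t — all released -> runs and releases lock-j and lock-e
  run proc-B (it waits on nothing); releases lock-b and lock-i


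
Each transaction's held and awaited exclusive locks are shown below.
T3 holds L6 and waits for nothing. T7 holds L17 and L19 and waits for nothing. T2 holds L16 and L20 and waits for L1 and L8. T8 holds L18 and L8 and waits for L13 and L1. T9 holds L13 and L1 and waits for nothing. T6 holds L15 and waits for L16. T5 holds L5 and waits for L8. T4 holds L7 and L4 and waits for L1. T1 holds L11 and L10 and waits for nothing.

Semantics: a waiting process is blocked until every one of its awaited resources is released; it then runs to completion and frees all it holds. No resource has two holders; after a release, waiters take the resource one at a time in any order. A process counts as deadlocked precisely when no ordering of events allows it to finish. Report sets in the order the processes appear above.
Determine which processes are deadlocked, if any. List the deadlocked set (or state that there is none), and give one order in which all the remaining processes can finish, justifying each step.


No process is deadlocked.
Key observation: there is no circular wait here — follow any chain and it reaches a process that is free to run now.
The rest can finish in the order T9, T3, T4, T8, T1, T5, T2, T6, T7.
Check, step by step:
  run T9 (it waits on nothing); releases L13 and L1
  run T3 (it waits on nothing); releases L6
  T4: everything it awaited (L1) is free; runs, freeing L7 and L4
  T8: everything it awaited (L13 and L1) is free; runs, freeing L18 and L8
  run T1 (it waits on nothing); releases L11 and L10
  T5: everything it awaited (L8) is free; runs, freeing L5
  T2: everything it awaited (L1 and L8) is free; runs, freeing L16 and L20
  T6: everything it awaited (L16) is free; runs, freeing L15
  run T7 (it waits on nothing); releases L17 and L19
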